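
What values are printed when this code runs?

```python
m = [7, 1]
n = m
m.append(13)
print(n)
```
[7, 1, 13]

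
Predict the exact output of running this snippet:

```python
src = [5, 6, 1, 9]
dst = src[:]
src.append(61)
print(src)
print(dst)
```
[5, 6, 1, 9, 61]
[5, 6, 1, 9]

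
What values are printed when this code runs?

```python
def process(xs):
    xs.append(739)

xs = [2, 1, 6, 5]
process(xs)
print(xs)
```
[2, 1, 6, 5, 739]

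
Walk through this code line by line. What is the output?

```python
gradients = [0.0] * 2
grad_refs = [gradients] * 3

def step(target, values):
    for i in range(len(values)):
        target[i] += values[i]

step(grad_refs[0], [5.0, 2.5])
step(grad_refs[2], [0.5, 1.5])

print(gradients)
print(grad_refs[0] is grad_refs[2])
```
[5.5, 4.0]
True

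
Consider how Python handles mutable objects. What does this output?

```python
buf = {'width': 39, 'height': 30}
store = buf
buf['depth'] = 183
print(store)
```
{'width': 39, 'height': 30, 'depth': 183}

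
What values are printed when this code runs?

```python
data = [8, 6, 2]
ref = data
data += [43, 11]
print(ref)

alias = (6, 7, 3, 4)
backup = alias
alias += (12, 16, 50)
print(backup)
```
[8, 6, 2, 43, 11]
(6, 7, 3, 4)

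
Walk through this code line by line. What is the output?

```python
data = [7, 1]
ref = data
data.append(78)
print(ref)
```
[7, 1, 78]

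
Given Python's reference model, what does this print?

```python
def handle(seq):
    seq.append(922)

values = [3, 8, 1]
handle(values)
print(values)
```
[3, 8, 1, 922]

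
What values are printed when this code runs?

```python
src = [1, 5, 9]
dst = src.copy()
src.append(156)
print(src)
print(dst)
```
[1, 5, 9, 156]
[1, 5, 9]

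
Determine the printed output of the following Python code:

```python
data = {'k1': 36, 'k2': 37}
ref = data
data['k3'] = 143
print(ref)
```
{'k1': 36, 'k2': 37, 'k3': 143}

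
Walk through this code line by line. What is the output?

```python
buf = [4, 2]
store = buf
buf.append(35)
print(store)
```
[4, 2, 35]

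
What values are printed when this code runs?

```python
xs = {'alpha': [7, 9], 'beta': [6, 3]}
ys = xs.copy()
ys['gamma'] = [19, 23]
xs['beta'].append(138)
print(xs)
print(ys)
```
{'alpha': [7, 9], 'beta': [6, 3, 138]}
{'alpha': [7, 9], 'beta': [6, 3, 138], 'gamma': [19, 23]}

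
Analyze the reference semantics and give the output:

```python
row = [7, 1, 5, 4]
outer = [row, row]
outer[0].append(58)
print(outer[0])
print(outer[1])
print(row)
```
[7, 1, 5, 4, 58]
[7, 1, 5, 4, 58]
[7, 1, 5, 4, 58]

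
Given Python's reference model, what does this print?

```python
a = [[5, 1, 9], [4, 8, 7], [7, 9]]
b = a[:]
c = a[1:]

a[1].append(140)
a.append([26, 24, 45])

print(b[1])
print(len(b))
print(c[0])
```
[4, 8, 7, 140]
3
[4, 8, 7, 140]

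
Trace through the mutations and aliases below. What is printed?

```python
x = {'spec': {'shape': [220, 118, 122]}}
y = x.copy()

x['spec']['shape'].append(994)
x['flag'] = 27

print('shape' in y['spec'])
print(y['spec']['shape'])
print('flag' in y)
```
True
[220, 118, 122, 994]
False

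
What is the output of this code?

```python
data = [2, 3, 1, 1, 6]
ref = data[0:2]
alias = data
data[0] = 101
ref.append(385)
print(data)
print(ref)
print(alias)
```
[101, 3, 1, 1, 6]
[2, 3, 385]
[101, 3, 1, 1, 6]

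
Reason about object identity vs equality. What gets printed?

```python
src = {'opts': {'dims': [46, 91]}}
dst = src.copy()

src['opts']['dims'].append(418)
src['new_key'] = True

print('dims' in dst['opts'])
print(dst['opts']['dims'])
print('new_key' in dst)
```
True
[46, 91, 418]
False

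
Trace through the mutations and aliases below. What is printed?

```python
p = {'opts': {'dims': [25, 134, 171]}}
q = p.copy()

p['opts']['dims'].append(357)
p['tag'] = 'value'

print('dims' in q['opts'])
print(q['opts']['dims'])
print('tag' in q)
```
True
[25, 134, 171, 357]
False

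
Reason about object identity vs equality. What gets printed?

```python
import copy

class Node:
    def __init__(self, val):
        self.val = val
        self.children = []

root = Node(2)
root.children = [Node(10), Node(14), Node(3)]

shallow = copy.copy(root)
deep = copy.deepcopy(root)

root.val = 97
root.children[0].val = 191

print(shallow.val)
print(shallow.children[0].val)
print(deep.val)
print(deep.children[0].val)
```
2
191
2
10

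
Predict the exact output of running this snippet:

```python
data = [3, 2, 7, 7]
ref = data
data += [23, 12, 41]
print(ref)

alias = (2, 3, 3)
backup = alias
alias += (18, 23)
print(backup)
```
[3, 2, 7, 7, 23, 12, 41]
(2, 3, 3)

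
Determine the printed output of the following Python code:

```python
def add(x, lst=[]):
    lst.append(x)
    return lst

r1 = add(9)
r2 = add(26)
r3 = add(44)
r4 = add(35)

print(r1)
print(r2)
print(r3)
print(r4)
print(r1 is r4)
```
[9, 26, 44, 35]
[9, 26, 44, 35]
[9, 26, 44, 35]
[9, 26, 44, 35]
True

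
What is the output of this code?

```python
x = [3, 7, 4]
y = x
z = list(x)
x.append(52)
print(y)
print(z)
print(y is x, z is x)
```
[3, 7, 4, 52]
[3, 7, 4]
True False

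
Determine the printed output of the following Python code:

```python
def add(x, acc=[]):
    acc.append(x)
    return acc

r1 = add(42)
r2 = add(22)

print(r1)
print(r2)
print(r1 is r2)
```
[42, 22]
[42, 22]
True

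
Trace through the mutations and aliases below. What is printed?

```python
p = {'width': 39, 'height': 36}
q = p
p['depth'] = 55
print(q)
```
{'width': 39, 'height': 36, 'depth': 55}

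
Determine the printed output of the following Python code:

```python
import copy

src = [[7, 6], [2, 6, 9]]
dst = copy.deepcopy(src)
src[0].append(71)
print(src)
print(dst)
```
[[7, 6, 71], [2, 6, 9]]
[[7, 6], [2, 6, 9]]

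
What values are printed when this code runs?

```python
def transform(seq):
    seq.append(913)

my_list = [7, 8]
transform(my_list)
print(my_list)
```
[7, 8, 913]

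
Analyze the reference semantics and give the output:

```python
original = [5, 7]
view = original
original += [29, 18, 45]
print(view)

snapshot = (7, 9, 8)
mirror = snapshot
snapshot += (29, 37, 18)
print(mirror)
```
[5, 7, 29, 18, 45]
(7, 9, 8)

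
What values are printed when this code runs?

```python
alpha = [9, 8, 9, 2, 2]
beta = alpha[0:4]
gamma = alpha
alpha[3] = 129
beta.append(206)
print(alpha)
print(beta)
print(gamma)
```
[9, 8, 9, 129, 2]
[9, 8, 9, 2, 206]
[9, 8, 9, 129, 2]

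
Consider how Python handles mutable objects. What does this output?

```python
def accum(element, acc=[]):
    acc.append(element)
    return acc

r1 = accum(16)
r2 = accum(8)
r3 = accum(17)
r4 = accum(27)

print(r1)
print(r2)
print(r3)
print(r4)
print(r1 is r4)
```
[16, 8, 17, 27]
[16, 8, 17, 27]
[16, 8, 17, 27]
[16, 8, 17, 27]
True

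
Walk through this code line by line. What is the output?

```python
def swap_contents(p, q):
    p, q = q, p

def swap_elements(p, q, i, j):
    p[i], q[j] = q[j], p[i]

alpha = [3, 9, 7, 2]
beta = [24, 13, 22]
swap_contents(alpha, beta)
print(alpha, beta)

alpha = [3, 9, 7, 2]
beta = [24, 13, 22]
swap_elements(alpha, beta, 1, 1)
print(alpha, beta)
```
[3, 9, 7, 2] [24, 13, 22]
[3, 13, 7, 2] [24, 9, 22]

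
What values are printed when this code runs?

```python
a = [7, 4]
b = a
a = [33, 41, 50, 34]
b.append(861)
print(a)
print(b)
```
[33, 41, 50, 34]
[7, 4, 861]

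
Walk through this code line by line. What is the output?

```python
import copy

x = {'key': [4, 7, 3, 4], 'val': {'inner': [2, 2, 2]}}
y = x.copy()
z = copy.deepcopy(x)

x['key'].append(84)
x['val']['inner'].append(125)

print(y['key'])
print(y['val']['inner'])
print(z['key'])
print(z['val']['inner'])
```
[4, 7, 3, 4, 84]
[2, 2, 2, 125]
[4, 7, 3, 4]
[2, 2, 2]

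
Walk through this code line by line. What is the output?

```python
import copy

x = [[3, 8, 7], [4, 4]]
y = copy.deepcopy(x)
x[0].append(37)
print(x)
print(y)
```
[[3, 8, 7, 37], [4, 4]]
[[3, 8, 7], [4, 4]]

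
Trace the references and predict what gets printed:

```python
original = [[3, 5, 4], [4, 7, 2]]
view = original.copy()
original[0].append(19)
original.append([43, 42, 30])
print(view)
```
[[3, 5, 4, 19], [4, 7, 2]]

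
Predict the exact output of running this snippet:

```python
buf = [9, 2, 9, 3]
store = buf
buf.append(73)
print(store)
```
[9, 2, 9, 3, 73]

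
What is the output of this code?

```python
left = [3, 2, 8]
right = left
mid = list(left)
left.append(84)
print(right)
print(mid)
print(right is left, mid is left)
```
[3, 2, 8, 84]
[3, 2, 8]
True False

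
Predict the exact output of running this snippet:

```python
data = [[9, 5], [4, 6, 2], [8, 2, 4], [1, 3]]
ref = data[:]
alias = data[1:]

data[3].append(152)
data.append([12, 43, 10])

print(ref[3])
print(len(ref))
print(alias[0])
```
[1, 3, 152]
4
[4, 6, 2]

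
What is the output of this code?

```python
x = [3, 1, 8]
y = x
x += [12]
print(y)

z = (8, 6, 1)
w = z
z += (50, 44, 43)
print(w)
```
[3, 1, 8, 12]
(8, 6, 1)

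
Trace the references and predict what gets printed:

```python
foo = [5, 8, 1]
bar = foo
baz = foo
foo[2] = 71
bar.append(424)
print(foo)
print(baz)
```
[5, 8, 71, 424]
[5, 8, 71, 424]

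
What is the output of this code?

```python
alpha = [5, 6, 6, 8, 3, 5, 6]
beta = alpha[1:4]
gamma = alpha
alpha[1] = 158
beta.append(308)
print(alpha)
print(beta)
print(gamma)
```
[5, 158, 6, 8, 3, 5, 6]
[6, 6, 8, 308]
[5, 158, 6, 8, 3, 5, 6]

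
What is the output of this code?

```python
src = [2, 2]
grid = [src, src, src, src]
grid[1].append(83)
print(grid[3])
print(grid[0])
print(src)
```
[2, 2, 83]
[2, 2, 83]
[2, 2, 83]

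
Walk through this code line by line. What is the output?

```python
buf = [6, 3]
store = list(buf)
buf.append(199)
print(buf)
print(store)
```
[6, 3, 199]
[6, 3]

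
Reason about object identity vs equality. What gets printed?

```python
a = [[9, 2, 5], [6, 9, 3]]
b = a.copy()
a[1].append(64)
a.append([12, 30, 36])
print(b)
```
[[9, 2, 5], [6, 9, 3, 64]]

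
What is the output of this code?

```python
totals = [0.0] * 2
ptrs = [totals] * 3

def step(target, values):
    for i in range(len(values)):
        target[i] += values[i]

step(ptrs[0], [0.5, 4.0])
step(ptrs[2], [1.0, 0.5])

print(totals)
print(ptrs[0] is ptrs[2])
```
[1.5, 4.5]
True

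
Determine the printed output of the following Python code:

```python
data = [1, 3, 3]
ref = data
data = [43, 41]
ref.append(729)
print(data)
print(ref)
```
[43, 41]
[1, 3, 3, 729]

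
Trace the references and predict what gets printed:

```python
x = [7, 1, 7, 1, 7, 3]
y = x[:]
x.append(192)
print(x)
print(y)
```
[7, 1, 7, 1, 7, 3, 192]
[7, 1, 7, 1, 7, 3]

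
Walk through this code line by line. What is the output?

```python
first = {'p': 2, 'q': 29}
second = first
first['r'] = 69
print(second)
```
{'p': 2, 'q': 29, 'r': 69}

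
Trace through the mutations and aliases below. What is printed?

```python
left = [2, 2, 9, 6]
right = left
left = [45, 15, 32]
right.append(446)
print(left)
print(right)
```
[45, 15, 32]
[2, 2, 9, 6, 446]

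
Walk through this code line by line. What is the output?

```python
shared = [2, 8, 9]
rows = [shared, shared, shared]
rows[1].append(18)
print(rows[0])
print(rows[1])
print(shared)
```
[2, 8, 9, 18]
[2, 8, 9, 18]
[2, 8, 9, 18]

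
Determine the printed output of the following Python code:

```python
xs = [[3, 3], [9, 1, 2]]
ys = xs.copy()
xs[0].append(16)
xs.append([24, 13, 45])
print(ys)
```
[[3, 3, 16], [9, 1, 2]]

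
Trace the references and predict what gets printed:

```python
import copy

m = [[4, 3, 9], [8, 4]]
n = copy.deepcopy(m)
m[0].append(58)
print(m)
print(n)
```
[[4, 3, 9, 58], [8, 4]]
[[4, 3, 9], [8, 4]]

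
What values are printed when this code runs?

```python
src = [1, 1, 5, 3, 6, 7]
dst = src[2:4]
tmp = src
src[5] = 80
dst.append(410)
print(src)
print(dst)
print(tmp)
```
[1, 1, 5, 3, 6, 80]
[5, 3, 410]
[1, 1, 5, 3, 6, 80]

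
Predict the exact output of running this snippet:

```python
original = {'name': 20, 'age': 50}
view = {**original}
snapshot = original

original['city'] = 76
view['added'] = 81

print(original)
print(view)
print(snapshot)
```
{'name': 20, 'age': 50, 'city': 76}
{'name': 20, 'age': 50, 'added': 81}
{'name': 20, 'age': 50, 'city': 76}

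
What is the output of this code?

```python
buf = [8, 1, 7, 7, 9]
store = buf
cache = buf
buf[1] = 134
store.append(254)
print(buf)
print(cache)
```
[8, 134, 7, 7, 9, 254]
[8, 134, 7, 7, 9, 254]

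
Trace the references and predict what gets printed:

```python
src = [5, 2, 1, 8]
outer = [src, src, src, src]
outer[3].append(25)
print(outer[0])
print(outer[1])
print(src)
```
[5, 2, 1, 8, 25]
[5, 2, 1, 8, 25]
[5, 2, 1, 8, 25]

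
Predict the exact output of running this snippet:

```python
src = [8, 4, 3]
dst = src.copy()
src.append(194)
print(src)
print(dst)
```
[8, 4, 3, 194]
[8, 4, 3]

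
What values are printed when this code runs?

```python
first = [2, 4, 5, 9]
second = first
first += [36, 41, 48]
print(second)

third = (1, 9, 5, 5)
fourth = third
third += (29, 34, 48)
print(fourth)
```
[2, 4, 5, 9, 36, 41, 48]
(1, 9, 5, 5)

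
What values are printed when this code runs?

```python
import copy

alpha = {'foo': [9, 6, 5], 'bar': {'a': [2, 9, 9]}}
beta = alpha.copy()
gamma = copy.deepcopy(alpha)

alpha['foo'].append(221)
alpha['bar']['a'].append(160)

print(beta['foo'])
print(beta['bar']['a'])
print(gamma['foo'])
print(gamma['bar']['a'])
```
[9, 6, 5, 221]
[2, 9, 9, 160]
[9, 6, 5]
[2, 9, 9]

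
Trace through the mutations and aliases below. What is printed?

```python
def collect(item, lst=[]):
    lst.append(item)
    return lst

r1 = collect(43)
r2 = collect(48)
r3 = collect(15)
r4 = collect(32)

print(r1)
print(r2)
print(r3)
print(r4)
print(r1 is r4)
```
[43, 48, 15, 32]
[43, 48, 15, 32]
[43, 48, 15, 32]
[43, 48, 15, 32]
True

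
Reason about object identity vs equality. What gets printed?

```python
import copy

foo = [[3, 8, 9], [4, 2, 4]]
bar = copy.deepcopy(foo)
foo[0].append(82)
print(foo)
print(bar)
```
[[3, 8, 9, 82], [4, 2, 4]]
[[3, 8, 9], [4, 2, 4]]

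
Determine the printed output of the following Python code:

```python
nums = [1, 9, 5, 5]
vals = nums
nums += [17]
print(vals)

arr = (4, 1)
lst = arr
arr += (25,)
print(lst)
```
[1, 9, 5, 5, 17]
(4, 1)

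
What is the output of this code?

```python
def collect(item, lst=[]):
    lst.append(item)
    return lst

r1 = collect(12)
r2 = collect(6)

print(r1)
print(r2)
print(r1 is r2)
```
[12, 6]
[12, 6]
True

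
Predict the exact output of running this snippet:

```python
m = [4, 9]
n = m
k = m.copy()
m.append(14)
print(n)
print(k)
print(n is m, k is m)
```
[4, 9, 14]
[4, 9]
True False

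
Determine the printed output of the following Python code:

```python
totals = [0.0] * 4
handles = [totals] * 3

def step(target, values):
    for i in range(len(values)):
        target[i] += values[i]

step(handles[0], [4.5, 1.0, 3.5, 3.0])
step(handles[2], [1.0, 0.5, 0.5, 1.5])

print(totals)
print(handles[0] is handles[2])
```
[5.5, 1.5, 4.0, 4.5]
True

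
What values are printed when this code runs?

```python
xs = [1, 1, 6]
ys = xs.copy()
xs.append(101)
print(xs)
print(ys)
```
[1, 1, 6, 101]
[1, 1, 6]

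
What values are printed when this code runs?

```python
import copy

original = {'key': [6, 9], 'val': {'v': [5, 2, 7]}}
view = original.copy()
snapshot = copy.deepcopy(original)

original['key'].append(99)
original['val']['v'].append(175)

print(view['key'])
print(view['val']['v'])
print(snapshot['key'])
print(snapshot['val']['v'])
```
[6, 9, 99]
[5, 2, 7, 175]
[6, 9]
[5, 2, 7]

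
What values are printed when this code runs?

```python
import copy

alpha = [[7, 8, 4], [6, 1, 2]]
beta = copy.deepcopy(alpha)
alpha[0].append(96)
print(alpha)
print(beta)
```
[[7, 8, 4, 96], [6, 1, 2]]
[[7, 8, 4], [6, 1, 2]]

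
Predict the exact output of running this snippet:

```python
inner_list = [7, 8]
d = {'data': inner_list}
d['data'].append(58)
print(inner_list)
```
[7, 8, 58]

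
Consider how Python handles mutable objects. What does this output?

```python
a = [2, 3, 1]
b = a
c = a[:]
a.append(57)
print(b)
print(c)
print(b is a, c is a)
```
[2, 3, 1, 57]
[2, 3, 1]
True False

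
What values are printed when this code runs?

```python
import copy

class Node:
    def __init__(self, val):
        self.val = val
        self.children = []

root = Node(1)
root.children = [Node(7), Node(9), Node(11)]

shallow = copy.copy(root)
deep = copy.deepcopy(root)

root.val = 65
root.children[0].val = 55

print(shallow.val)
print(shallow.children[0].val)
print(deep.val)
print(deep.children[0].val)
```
1
55
1
7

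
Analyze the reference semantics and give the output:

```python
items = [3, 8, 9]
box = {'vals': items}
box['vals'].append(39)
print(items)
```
[3, 8, 9, 39]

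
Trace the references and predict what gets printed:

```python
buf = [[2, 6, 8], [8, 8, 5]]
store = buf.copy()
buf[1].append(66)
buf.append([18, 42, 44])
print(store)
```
[[2, 6, 8], [8, 8, 5, 66]]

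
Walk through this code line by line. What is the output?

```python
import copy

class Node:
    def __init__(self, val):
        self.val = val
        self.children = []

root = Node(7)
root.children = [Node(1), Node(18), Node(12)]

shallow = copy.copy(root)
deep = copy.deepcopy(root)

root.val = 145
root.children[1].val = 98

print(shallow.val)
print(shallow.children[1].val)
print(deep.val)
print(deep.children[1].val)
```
7
98
7
18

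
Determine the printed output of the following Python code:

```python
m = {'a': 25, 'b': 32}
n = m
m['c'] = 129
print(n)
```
{'a': 25, 'b': 32, 'c': 129}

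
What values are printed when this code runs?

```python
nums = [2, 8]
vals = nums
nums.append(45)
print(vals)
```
[2, 8, 45]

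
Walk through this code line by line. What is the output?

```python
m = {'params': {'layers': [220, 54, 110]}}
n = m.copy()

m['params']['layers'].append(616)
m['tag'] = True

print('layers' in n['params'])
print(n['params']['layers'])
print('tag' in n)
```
True
[220, 54, 110, 616]
False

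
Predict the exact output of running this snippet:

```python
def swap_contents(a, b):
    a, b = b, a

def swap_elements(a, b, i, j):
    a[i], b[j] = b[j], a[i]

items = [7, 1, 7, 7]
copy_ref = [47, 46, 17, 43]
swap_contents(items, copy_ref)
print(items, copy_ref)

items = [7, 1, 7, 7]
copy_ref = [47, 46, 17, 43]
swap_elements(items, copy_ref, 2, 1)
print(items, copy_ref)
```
[7, 1, 7, 7] [47, 46, 17, 43]
[7, 1, 46, 7] [47, 7, 17, 43]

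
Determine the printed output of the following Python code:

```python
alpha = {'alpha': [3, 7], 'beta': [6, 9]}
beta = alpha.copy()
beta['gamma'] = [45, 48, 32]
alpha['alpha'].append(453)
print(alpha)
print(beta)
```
{'alpha': [3, 7, 453], 'beta': [6, 9]}
{'alpha': [3, 7, 453], 'beta': [6, 9], 'gamma': [45, 48, 32]}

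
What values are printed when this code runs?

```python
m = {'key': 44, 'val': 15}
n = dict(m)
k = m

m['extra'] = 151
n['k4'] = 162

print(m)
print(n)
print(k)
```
{'key': 44, 'val': 15, 'extra': 151}
{'key': 44, 'val': 15, 'k4': 162}
{'key': 44, 'val': 15, 'extra': 151}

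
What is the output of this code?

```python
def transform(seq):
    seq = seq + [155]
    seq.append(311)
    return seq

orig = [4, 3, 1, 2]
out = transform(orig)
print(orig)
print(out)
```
[4, 3, 1, 2]
[4, 3, 1, 2, 155, 311]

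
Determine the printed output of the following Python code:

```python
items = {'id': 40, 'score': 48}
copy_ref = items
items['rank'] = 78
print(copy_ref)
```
{'id': 40, 'score': 48, 'rank': 78}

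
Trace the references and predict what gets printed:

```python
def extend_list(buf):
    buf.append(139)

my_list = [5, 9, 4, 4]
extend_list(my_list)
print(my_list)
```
[5, 9, 4, 4, 139]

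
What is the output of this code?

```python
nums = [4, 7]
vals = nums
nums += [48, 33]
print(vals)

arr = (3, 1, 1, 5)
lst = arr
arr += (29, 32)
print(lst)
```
[4, 7, 48, 33]
(3, 1, 1, 5)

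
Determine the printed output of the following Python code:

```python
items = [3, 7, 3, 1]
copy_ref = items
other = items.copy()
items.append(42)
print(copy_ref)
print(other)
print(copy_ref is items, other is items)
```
[3, 7, 3, 1, 42]
[3, 7, 3, 1]
True False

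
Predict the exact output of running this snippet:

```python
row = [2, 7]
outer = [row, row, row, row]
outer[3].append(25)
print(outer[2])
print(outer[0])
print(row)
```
[2, 7, 25]
[2, 7, 25]
[2, 7, 25]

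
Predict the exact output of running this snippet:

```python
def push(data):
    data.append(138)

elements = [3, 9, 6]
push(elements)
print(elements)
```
[3, 9, 6, 138]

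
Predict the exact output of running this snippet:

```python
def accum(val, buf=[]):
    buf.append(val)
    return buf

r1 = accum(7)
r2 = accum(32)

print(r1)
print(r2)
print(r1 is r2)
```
[7, 32]
[7, 32]
True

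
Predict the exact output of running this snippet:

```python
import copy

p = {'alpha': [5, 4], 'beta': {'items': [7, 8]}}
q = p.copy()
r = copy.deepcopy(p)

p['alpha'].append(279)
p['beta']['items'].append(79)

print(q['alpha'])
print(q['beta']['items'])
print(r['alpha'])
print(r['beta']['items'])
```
[5, 4, 279]
[7, 8, 79]
[5, 4]
[7, 8]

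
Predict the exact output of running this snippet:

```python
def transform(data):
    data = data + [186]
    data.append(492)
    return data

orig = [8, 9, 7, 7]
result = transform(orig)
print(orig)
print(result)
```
[8, 9, 7, 7]
[8, 9, 7, 7, 186, 492]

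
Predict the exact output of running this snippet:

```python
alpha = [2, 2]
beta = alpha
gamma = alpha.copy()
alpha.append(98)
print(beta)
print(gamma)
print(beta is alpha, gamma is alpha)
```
[2, 2, 98]
[2, 2]
True False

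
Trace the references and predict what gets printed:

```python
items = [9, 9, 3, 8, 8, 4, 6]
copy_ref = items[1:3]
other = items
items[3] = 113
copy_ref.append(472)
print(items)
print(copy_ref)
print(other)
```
[9, 9, 3, 113, 8, 4, 6]
[9, 3, 472]
[9, 9, 3, 113, 8, 4, 6]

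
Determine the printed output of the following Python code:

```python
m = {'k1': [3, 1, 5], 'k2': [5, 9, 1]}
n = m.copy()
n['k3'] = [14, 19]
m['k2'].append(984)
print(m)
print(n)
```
{'k1': [3, 1, 5], 'k2': [5, 9, 1, 984]}
{'k1': [3, 1, 5], 'k2': [5, 9, 1, 984], 'k3': [14, 19]}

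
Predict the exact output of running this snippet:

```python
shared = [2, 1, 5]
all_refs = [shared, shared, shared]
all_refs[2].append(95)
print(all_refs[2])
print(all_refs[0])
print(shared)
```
[2, 1, 5, 95]
[2, 1, 5, 95]
[2, 1, 5, 95]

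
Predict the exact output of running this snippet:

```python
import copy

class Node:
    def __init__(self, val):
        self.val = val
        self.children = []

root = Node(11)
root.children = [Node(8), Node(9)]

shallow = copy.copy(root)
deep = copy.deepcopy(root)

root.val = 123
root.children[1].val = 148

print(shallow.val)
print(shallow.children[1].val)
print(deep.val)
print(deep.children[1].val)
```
11
148
11
9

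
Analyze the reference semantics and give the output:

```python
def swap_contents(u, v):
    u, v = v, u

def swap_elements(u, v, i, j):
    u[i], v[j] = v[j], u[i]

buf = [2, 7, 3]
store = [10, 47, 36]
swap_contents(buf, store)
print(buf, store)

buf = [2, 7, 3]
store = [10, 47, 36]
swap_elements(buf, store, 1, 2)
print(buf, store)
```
[2, 7, 3] [10, 47, 36]
[2, 36, 3] [10, 47, 7]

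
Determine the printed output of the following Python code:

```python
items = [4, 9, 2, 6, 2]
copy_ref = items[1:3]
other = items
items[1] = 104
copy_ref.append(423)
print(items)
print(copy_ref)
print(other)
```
[4, 104, 2, 6, 2]
[9, 2, 423]
[4, 104, 2, 6, 2]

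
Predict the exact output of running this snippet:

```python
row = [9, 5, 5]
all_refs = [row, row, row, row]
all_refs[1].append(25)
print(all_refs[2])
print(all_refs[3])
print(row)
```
[9, 5, 5, 25]
[9, 5, 5, 25]
[9, 5, 5, 25]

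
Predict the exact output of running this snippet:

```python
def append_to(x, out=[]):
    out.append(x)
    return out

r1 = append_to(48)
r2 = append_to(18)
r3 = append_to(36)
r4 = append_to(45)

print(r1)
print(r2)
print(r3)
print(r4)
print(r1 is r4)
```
[48, 18, 36, 45]
[48, 18, 36, 45]
[48, 18, 36, 45]
[48, 18, 36, 45]
True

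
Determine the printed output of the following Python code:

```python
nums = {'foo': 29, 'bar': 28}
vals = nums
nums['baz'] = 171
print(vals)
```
{'foo': 29, 'bar': 28, 'baz': 171}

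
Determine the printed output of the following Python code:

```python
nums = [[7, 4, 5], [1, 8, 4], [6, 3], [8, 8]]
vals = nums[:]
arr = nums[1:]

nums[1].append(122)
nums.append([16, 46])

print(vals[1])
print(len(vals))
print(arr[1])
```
[1, 8, 4, 122]
4
[6, 3]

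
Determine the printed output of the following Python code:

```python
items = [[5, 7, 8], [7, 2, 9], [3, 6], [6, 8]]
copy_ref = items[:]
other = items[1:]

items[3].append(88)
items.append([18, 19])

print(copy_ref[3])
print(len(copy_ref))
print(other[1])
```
[6, 8, 88]
4
[3, 6]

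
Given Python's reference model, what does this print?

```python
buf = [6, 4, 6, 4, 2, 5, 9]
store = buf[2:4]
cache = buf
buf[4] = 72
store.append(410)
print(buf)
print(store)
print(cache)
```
[6, 4, 6, 4, 72, 5, 9]
[6, 4, 410]
[6, 4, 6, 4, 72, 5, 9]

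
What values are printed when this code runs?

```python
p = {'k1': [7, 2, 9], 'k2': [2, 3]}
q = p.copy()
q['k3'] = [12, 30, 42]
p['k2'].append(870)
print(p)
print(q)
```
{'k1': [7, 2, 9], 'k2': [2, 3, 870]}
{'k1': [7, 2, 9], 'k2': [2, 3, 870], 'k3': [12, 30, 42]}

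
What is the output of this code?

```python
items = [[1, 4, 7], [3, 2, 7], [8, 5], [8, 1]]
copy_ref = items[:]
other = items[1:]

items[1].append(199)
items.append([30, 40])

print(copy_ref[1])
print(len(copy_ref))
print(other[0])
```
[3, 2, 7, 199]
4
[3, 2, 7, 199]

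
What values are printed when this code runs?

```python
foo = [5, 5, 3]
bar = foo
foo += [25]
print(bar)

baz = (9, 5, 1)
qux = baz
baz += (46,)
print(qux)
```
[5, 5, 3, 25]
(9, 5, 1)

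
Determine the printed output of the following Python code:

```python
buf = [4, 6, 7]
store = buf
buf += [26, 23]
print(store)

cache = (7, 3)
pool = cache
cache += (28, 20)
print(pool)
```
[4, 6, 7, 26, 23]
(7, 3)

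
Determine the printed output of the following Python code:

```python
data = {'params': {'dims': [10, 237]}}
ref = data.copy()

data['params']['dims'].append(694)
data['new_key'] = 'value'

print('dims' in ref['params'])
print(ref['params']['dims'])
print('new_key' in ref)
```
True
[10, 237, 694]
False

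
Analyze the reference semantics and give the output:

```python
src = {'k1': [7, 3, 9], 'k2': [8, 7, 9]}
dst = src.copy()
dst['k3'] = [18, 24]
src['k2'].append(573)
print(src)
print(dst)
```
{'k1': [7, 3, 9], 'k2': [8, 7, 9, 573]}
{'k1': [7, 3, 9], 'k2': [8, 7, 9, 573], 'k3': [18, 24]}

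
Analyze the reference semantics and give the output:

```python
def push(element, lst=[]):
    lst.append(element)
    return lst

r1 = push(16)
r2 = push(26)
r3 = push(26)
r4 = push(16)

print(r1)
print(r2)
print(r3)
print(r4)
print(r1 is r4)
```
[16, 26, 26, 16]
[16, 26, 26, 16]
[16, 26, 26, 16]
[16, 26, 26, 16]
True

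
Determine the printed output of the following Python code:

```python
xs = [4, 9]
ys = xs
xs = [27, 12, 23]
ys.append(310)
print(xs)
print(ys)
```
[27, 12, 23]
[4, 9, 310]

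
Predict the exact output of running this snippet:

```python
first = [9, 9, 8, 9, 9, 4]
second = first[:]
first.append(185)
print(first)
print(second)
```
[9, 9, 8, 9, 9, 4, 185]
[9, 9, 8, 9, 9, 4]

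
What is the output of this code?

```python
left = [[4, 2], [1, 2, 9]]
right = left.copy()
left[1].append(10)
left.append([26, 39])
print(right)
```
[[4, 2], [1, 2, 9, 10]]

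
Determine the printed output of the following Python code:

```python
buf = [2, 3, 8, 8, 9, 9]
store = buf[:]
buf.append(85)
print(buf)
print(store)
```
[2, 3, 8, 8, 9, 9, 85]
[2, 3, 8, 8, 9, 9]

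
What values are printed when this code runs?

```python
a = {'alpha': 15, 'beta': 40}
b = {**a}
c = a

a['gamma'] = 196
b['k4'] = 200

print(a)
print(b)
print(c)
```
{'alpha': 15, 'beta': 40, 'gamma': 196}
{'alpha': 15, 'beta': 40, 'k4': 200}
{'alpha': 15, 'beta': 40, 'gamma': 196}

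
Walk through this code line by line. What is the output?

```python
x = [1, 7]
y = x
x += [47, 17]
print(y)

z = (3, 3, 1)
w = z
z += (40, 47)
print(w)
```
[1, 7, 47, 17]
(3, 3, 1)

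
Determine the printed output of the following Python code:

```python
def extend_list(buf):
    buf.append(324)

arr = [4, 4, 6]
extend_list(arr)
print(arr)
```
[4, 4, 6, 324]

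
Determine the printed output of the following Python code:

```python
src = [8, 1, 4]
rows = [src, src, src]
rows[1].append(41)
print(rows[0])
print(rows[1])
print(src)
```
[8, 1, 4, 41]
[8, 1, 4, 41]
[8, 1, 4, 41]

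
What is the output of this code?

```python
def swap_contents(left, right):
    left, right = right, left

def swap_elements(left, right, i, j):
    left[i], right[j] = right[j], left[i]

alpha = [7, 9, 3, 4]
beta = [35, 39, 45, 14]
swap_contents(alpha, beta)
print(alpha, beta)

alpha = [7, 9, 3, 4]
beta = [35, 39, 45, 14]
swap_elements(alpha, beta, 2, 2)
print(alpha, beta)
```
[7, 9, 3, 4] [35, 39, 45, 14]
[7, 9, 45, 4] [35, 39, 3, 14]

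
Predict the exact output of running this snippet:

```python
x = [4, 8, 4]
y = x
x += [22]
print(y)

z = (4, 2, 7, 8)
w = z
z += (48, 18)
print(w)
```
[4, 8, 4, 22]
(4, 2, 7, 8)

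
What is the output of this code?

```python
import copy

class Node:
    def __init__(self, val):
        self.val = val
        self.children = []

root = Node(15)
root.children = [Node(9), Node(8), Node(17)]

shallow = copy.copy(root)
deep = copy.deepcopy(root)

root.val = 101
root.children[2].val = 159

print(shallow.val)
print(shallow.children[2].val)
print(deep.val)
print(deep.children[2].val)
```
15
159
15
17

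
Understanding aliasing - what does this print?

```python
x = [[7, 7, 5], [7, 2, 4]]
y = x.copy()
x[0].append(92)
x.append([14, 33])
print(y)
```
[[7, 7, 5, 92], [7, 2, 4]]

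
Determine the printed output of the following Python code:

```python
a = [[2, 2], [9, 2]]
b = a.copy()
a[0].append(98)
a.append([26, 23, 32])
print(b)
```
[[2, 2, 98], [9, 2]]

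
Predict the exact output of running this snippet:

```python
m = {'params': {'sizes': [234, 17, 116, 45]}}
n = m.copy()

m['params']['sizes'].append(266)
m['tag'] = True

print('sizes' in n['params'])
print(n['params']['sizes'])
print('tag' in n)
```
True
[234, 17, 116, 45, 266]
False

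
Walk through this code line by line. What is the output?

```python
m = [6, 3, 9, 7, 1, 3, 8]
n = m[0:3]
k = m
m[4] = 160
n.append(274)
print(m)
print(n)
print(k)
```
[6, 3, 9, 7, 160, 3, 8]
[6, 3, 9, 274]
[6, 3, 9, 7, 160, 3, 8]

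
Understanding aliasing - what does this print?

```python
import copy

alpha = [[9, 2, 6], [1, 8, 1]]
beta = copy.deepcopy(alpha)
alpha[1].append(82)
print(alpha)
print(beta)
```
[[9, 2, 6], [1, 8, 1, 82]]
[[9, 2, 6], [1, 8, 1]]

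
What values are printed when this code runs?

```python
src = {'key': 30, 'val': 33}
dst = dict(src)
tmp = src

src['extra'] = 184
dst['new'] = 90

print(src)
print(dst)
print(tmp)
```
{'key': 30, 'val': 33, 'extra': 184}
{'key': 30, 'val': 33, 'new': 90}
{'key': 30, 'val': 33, 'extra': 184}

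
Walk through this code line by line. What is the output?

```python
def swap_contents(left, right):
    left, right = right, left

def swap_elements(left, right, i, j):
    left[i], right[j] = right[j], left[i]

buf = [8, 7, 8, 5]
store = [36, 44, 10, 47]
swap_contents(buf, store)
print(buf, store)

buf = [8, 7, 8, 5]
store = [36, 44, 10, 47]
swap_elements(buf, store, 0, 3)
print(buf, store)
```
[8, 7, 8, 5] [36, 44, 10, 47]
[47, 7, 8, 5] [36, 44, 10, 8]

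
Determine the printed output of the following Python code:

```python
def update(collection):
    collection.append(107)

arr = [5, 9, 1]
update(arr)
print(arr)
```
[5, 9, 1, 107]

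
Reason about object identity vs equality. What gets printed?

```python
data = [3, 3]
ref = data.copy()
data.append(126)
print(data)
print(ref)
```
[3, 3, 126]
[3, 3]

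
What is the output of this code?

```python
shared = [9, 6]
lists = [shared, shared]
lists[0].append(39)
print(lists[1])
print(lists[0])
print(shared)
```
[9, 6, 39]
[9, 6, 39]
[9, 6, 39]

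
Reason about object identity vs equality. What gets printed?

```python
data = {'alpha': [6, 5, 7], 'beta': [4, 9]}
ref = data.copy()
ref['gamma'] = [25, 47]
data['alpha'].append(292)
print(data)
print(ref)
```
{'alpha': [6, 5, 7, 292], 'beta': [4, 9]}
{'alpha': [6, 5, 7, 292], 'beta': [4, 9], 'gamma': [25, 47]}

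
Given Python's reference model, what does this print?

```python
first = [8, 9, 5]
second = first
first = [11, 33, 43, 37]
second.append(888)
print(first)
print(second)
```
[11, 33, 43, 37]
[8, 9, 5, 888]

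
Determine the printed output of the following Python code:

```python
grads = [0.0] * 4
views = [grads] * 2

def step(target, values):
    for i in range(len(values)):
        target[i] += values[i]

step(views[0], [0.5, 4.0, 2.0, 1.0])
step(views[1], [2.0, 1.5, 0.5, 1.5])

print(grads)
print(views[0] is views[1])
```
[2.5, 5.5, 2.5, 2.5]
True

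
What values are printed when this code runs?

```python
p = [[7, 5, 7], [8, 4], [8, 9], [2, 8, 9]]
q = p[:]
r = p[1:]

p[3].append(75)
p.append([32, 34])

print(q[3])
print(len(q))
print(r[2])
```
[2, 8, 9, 75]
4
[2, 8, 9, 75]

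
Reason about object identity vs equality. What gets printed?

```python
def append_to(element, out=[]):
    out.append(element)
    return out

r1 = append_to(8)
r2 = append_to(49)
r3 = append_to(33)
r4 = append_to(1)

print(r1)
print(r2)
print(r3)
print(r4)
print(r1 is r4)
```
[8, 49, 33, 1]
[8, 49, 33, 1]
[8, 49, 33, 1]
[8, 49, 33, 1]
True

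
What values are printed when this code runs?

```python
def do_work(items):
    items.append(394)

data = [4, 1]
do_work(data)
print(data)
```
[4, 1, 394]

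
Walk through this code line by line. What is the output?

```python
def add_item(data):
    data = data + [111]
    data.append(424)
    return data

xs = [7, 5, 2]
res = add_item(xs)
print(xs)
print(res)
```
[7, 5, 2]
[7, 5, 2, 111, 424]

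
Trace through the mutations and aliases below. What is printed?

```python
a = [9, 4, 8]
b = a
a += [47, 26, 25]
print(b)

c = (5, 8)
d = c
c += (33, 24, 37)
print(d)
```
[9, 4, 8, 47, 26, 25]
(5, 8)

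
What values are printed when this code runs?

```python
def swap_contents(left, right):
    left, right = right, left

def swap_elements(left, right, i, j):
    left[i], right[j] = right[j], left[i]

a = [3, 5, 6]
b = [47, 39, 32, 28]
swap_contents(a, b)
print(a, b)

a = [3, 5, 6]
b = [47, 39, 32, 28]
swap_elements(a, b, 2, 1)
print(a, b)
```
[3, 5, 6] [47, 39, 32, 28]
[3, 5, 39] [47, 6, 32, 28]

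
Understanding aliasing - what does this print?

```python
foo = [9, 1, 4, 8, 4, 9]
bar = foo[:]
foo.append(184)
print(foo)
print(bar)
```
[9, 1, 4, 8, 4, 9, 184]
[9, 1, 4, 8, 4, 9]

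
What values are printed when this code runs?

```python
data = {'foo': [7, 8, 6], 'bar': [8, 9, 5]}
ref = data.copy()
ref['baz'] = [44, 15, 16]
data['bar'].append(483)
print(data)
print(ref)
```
{'foo': [7, 8, 6], 'bar': [8, 9, 5, 483]}
{'foo': [7, 8, 6], 'bar': [8, 9, 5, 483], 'baz': [44, 15, 16]}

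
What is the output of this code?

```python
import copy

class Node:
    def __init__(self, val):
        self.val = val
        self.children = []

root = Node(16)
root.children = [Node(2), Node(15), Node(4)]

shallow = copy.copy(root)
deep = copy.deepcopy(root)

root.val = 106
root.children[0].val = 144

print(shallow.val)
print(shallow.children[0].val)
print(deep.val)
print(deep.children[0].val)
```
16
144
16
2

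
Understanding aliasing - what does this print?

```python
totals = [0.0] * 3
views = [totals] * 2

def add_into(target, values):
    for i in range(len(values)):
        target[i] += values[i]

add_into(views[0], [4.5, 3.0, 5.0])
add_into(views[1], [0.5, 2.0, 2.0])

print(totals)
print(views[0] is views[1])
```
[5.0, 5.0, 7.0]
True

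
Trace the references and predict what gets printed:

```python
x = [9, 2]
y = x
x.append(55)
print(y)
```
[9, 2, 55]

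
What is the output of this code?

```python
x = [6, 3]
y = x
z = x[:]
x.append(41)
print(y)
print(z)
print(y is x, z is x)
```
[6, 3, 41]
[6, 3]
True False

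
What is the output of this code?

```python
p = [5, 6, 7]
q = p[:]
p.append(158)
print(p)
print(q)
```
[5, 6, 7, 158]
[5, 6, 7]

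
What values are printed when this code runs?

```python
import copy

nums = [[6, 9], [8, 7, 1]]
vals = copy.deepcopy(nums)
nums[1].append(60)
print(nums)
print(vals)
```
[[6, 9], [8, 7, 1, 60]]
[[6, 9], [8, 7, 1]]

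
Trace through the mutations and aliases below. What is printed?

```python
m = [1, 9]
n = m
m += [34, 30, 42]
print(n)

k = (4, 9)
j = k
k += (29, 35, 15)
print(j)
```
[1, 9, 34, 30, 42]
(4, 9)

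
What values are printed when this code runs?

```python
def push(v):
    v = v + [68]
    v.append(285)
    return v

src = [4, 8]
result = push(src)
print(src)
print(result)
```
[4, 8]
[4, 8, 68, 285]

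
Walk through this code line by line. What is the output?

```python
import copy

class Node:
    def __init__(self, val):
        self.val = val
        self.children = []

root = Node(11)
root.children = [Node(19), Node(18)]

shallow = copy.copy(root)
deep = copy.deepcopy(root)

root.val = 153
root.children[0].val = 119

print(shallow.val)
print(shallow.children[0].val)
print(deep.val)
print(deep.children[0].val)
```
11
119
11
19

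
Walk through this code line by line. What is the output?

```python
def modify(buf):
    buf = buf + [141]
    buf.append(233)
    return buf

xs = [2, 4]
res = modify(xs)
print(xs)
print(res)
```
[2, 4]
[2, 4, 141, 233]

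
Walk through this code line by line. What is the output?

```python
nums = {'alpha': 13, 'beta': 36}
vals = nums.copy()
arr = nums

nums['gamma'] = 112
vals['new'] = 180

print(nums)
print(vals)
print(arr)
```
{'alpha': 13, 'beta': 36, 'gamma': 112}
{'alpha': 13, 'beta': 36, 'new': 180}
{'alpha': 13, 'beta': 36, 'gamma': 112}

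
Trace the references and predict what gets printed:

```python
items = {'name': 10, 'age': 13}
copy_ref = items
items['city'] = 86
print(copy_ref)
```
{'name': 10, 'age': 13, 'city': 86}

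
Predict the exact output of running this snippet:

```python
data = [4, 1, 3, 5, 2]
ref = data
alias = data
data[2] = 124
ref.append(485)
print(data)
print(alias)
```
[4, 1, 124, 5, 2, 485]
[4, 1, 124, 5, 2, 485]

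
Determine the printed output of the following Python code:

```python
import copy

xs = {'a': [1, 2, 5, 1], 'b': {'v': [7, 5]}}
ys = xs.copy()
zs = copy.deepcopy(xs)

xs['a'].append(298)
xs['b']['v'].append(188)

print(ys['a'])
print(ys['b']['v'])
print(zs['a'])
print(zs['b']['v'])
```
[1, 2, 5, 1, 298]
[7, 5, 188]
[1, 2, 5, 1]
[7, 5]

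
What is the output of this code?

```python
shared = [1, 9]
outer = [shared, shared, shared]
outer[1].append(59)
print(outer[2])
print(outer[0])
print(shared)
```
[1, 9, 59]
[1, 9, 59]
[1, 9, 59]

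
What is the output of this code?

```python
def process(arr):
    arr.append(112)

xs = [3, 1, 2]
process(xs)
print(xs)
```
[3, 1, 2, 112]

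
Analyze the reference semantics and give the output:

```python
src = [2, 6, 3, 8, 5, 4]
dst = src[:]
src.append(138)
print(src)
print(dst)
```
[2, 6, 3, 8, 5, 4, 138]
[2, 6, 3, 8, 5, 4]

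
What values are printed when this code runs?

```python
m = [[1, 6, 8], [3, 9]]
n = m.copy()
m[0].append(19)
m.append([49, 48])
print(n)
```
[[1, 6, 8, 19], [3, 9]]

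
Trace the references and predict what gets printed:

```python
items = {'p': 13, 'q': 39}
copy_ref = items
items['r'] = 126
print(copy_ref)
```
{'p': 13, 'q': 39, 'r': 126}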